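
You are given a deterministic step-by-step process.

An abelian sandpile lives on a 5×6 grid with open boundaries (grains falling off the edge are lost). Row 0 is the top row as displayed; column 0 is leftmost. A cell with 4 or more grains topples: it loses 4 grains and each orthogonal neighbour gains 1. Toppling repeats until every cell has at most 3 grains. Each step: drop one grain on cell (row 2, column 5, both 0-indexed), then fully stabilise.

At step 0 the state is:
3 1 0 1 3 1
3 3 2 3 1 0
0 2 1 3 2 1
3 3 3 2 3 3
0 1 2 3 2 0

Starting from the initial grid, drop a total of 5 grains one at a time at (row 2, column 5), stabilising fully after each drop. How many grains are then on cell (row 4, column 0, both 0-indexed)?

1

k=0  3 1 0 1 3 1
3 3 2 3 1 0
0 2 1 3 2 1
3 3 3 2 3 3
0 1 2 3 2 0
k=1  3 1 0 1 3 1
3 3 2 3 1 0
0 2 1 3 2 2
3 3 3 2 3 3
0 1 2 3 2 0
k=2  3 1 0 1 3 1
3 3 2 3 1 0
0 2 1 3 2 3
3 3 3 2 3 3
0 1 2 3 2 0
k=3  3 1 0 2 3 1
3 3 3 0 3 1
1 3 3 2 1 2
0 1 2 2 3 1
1 3 0 2 0 2
k=4  3 1 0 2 3 1
3 3 3 0 3 1
1 3 3 2 1 3
0 1 2 2 3 1
1 3 0 2 0 2
k=5  3 1 0 2 3 1
3 3 3 0 3 2
1 3 3 2 2 0
0 1 2 2 3 2
1 3 0 2 0 2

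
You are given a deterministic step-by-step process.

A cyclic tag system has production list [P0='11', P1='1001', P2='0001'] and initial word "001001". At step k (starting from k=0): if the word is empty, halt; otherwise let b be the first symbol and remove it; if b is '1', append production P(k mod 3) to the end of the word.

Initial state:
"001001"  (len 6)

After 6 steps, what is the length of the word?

8

0) "001001"  (len 6)
1) "01001"  (len 5)
2) "1001"  (len 4)
3) "0010001"  (len 7)
4) "010001"  (len 6)
5) "10001"  (len 5)
6) "00010001"  (len 8)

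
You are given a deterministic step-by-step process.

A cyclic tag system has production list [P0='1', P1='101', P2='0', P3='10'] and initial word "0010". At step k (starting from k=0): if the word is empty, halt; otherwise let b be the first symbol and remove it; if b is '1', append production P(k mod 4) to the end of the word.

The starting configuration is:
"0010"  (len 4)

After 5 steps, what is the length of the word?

0

k=0  "0010"  (len 4)
k=1  "010"  (len 3)
k=2  "10"  (len 2)
k=3  "00"  (len 2)
k=4  "0"  (len 1)
k=5  (halted — word empty)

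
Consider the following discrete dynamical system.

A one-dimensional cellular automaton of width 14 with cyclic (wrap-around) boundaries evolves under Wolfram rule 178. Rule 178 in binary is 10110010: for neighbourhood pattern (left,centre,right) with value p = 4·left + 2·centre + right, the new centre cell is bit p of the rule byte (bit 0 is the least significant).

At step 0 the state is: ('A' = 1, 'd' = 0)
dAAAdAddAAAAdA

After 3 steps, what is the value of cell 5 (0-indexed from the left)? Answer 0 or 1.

0

0) dAAAdAddAAAAdA
1) AdAdAdAAdAAdAd
2) dAdAdAddAddAdA
3) AdAdAdAAdAAdAd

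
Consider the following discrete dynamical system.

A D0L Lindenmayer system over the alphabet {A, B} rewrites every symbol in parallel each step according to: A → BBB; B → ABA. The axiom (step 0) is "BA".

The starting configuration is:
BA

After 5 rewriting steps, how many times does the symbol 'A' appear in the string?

[0] BA
[1] ABABBB
[2] BBBABABBBABAABAABA
[3] ABAABAABABBBABABBBABAABAABABBBABABBBBBBABABBBBBBABABBB
[4] BBBABABBBBBBABABBBBBBABABBBABAABAABABBBABABBBABAABAABABBBA…AABAABAABAABABBBABABBBABAABAABAABAABAABABBBABABBBABAABAABA  (len 162)
[5] ABAABAABABBBABABBBABAABAABAABAABAABABBBABABBBABAABAABAABAA…ABBBABAABAABABBBABABBBABAABAABABBBABABBBBBBABABBBBBBABABBB  (len 486)

188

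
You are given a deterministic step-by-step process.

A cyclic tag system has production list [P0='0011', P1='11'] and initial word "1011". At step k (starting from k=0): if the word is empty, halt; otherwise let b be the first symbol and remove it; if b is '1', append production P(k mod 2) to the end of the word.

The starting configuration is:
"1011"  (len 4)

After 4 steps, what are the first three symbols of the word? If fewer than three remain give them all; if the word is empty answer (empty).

001

[0] "1011"  (len 4)
[1] "0110011"  (len 7)
[2] "110011"  (len 6)
[3] "100110011"  (len 9)
[4] "0011001111"  (len 10)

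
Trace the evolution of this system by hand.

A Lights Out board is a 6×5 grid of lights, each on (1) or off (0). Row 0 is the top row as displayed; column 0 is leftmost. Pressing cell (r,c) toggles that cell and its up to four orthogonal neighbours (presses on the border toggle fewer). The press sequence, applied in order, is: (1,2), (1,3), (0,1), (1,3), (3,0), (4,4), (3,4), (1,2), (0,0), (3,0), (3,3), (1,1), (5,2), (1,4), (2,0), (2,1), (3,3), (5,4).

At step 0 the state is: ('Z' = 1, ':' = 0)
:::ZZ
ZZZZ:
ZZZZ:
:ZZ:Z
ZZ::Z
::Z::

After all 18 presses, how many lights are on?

15

t=0: :::ZZ
ZZZZ:
ZZZZ:
:ZZ:Z
ZZ::Z
::Z::
t=1: ::ZZZ
Z::::
ZZ:Z:
:ZZ:Z
ZZ::Z
::Z::
t=2: ::Z:Z
Z:ZZZ
ZZ:::
:ZZ:Z
ZZ::Z
::Z::
t=3: ZZ::Z
ZZZZZ
ZZ:::
:ZZ:Z
ZZ::Z
::Z::
t=4: ZZ:ZZ
ZZ:::
ZZ:Z:
:ZZ:Z
ZZ::Z
::Z::
t=5: ZZ:ZZ
ZZ:::
:Z:Z:
Z:Z:Z
:Z::Z
::Z::
t=6: ZZ:ZZ
ZZ:::
:Z:Z:
Z:Z::
:Z:Z:
::Z:Z
t=7: ZZ:ZZ
ZZ:::
:Z:ZZ
Z:ZZZ
:Z:ZZ
::Z:Z
t=8: ZZZZZ
Z:ZZ:
:ZZZZ
Z:ZZZ
:Z:ZZ
::Z:Z
t=9: ::ZZZ
::ZZ:
:ZZZZ
Z:ZZZ
:Z:ZZ
::Z:Z
t=10: ::ZZZ
::ZZ:
ZZZZZ
:ZZZZ
ZZ:ZZ
::Z:Z
t=11: ::ZZZ
::ZZ:
ZZZ:Z
:Z:::
ZZ::Z
::Z:Z
t=12: :ZZZZ
ZZ:Z:
Z:Z:Z
:Z:::
ZZ::Z
::Z:Z
t=13: :ZZZZ
ZZ:Z:
Z:Z:Z
:Z:::
ZZZ:Z
:Z:ZZ
t=14: :ZZZ:
ZZ::Z
Z:Z::
:Z:::
ZZZ:Z
:Z:ZZ
t=15: :ZZZ:
:Z::Z
:ZZ::
ZZ:::
ZZZ:Z
:Z:ZZ
t=16: :ZZZ:
::::Z
Z::::
Z::::
ZZZ:Z
:Z:ZZ
t=17: :ZZZ:
::::Z
Z::Z:
Z:ZZZ
ZZZZZ
:Z:ZZ
t=18: :ZZZ:
::::Z
Z::Z:
Z:ZZZ
ZZZZ:
:Z:::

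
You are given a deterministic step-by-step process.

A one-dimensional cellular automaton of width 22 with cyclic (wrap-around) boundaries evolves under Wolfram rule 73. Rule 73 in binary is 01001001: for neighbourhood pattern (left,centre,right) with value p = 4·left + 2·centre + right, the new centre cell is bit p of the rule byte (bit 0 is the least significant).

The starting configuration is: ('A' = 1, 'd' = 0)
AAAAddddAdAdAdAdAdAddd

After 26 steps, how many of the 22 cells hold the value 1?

13

0) AAAAddddAdAdAdAdAdAddd
1) AddAdAAdddddddddddddAd
2) dddddAAdAAAAAAAAAAAddd
3) AAAAdAAdAdddddddddAdAA
4) dddAdAAdddAAAAAAAdddAd
5) AAdddAAdAdAdddddAdAddd
6) AAdAdAAdddddAAAdddddAd
7) AAdddAAdAAAdAdAdAAAddd
8) AAdAdAAdAdAdddddAdAdAd
9) AAdddAAdddddAAAddddddd
10) AAdAdAAdAAAdAdAdAAAAAd
11) AAdddAAdAdAdddddAdddAd
12) AAdAdAAdddddAAAdddAddd
13) AAdddAAdAAAdAdAdAdddAd
14) AAdAdAAdAdAdddddddAddd
15) AAdddAAdddddAAAAAdddAd
16) AAdAdAAdAAAdAdddAdAddd
17) AAdddAAdAdAdddAdddddAd
18) AAdAdAAdddddAdddAAAddd
19) AAdddAAdAAAdddAdAdAdAd
20) AAdAdAAdAdAdAddddddddd
21) AAdddAAdddddddAAAAAAAd
22) AAdAdAAdAAAAAdAdddddAd
23) AAdddAAdAdddAdddAAAddd
24) AAdAdAAdddAdddAdAdAdAd
25) AAdddAAdAdddAddddddddd
26) AAdAdAAdddAdddAAAAAAAd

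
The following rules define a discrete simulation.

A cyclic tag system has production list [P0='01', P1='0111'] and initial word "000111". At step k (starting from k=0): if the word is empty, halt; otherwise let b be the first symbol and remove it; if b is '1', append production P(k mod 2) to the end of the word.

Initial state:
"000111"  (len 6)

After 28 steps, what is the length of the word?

40

[0] "000111"  (len 6)
[1] "00111"  (len 5)
[2] "0111"  (len 4)
[3] "111"  (len 3)
[4] "110111"  (len 6)
[5] "1011101"  (len 7)
[6] "0111010111"  (len 10)
[7] "111010111"  (len 9)
[8] "110101110111"  (len 12)
[9] "1010111011101"  (len 13)
[10] "0101110111010111"  (len 16)
[11] "101110111010111"  (len 15)
[12] "011101110101110111"  (len 18)
[13] "11101110101110111"  (len 17)
[14] "11011101011101110111"  (len 20)
[15] "101110101110111011101"  (len 21)
[16] "011101011101110111010111"  (len 24)
[17] "11101011101110111010111"  (len 23)
[18] "11010111011101110101110111"  (len 26)
[19] "101011101110111010111011101"  (len 27)
[20] "010111011101110101110111010111"  (len 30)
[21] "10111011101110101110111010111"  (len 29)
[22] "01110111011101011101110101110111"  (len 32)
[23] "1110111011101011101110101110111"  (len 31)
[24] "1101110111010111011101011101110111"  (len 34)
[25] "10111011101011101110101110111011101"  (len 35)
[26] "01110111010111011101011101110111010111"  (len 38)
[27] "1110111010111011101011101110111010111"  (len 37)
[28] "1101110101110111010111011101110101110111"  (len 40)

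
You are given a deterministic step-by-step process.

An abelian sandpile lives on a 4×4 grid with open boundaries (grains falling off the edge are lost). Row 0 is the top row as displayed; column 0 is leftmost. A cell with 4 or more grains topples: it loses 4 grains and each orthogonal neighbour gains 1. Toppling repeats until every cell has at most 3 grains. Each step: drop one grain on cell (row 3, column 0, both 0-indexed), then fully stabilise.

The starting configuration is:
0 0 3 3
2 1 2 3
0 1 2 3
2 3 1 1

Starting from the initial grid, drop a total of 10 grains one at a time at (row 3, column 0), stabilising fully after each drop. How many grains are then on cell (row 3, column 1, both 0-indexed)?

2

k=0  0 0 3 3
2 1 2 3
0 1 2 3
2 3 1 1
k=1  0 0 3 3
2 1 2 3
0 1 2 3
3 3 1 1
k=2  0 0 3 3
2 1 2 3
1 2 2 3
1 0 2 1
k=3  0 0 3 3
2 1 2 3
1 2 2 3
2 0 2 1
k=4  0 0 3 3
2 1 2 3
1 2 2 3
3 0 2 1
k=5  0 0 3 3
2 1 2 3
2 2 2 3
0 1 2 1
k=6  0 0 3 3
2 1 2 3
2 2 2 3
1 1 2 1
k=7  0 0 3 3
2 1 2 3
2 2 2 3
2 1 2 1
k=8  0 0 3 3
2 1 2 3
2 2 2 3
3 1 2 1
k=9  0 0 3 3
2 1 2 3
3 2 2 3
0 2 2 1
k=10  0 0 3 3
2 1 2 3
3 2 2 3
1 2 2 1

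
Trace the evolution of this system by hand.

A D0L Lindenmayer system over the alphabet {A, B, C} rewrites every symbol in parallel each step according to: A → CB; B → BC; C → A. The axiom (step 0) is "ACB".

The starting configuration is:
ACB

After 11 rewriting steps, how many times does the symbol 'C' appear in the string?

233

k=0  ACB
k=1  CBABC
k=2  ABCCBBCA
k=3  CBBCAABCBCACB
k=4  ABCBCACBCBBCABCACBABC
k=5  CBBCABCACBABCABCBCACBBCACBABCCBBCA
k=6  ABCBCACBBCACBABCCBBCACBBCABCACBABCBCACBABCCBBCAABCBCACB
k=7  CBBCABCACBABCBCACBABCCBBCAABCBCACBABCBCACBBCACBABCCBBCABCACBABCCBBCAABCBCACBCBBCABCACBABC
k=8  ABCBCACBBCACBABCCBBCABCACBABCCBBCAABCBCACBCBBCABCACBABCCBB…ACBBCACBABCCBBCAABCBCACBCBBCABCACBABCABCBCACBBCACBABCCBBCA  (len 144)
k=9  CBBCABCACBABCBCACBABCCBBCAABCBCACBBCACBABCCBBCAABCBCACBCBB…ABCABCBCACBBCACBABCCBBCACBBCABCACBABCBCACBABCCBBCAABCBCACB  (len 233)
k=10  ABCBCACBBCACBABCCBBCABCACBABCCBBCAABCBCACBCBBCABCACBABCBCA…ACBABCBCACBBCACBABCCBBCABCACBABCCBBCAABCBCACBCBBCABCACBABC  (len 377)
k=11  CBBCABCACBABCBCACBABCCBBCAABCBCACBBCACBABCCBBCAABCBCACBCBB…ACBBCACBABCCBBCAABCBCACBCBBCABCACBABCABCBCACBBCACBABCCBBCA  (len 610)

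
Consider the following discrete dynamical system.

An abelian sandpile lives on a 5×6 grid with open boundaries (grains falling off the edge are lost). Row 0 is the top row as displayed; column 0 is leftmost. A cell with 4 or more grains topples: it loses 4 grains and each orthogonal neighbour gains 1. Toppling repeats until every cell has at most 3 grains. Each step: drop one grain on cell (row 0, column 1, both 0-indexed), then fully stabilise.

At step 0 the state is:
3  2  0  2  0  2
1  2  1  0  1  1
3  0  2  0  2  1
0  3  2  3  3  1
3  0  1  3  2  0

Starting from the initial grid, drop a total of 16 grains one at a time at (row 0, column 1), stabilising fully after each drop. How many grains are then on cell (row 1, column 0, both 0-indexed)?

gen 0: 3  2  0  2  0  2
1  2  1  0  1  1
3  0  2  0  2  1
0  3  2  3  3  1
3  0  1  3  2  0
gen 1: 3  3  0  2  0  2
1  2  1  0  1  1
3  0  2  0  2  1
0  3  2  3  3  1
3  0  1  3  2  0
gen 2: 0  1  1  2  0  2
2  3  1  0  1  1
3  0  2  0  2  1
0  3  2  3  3  1
3  0  1  3  2  0
gen 3: 0  2  1  2  0  2
2  3  1  0  1  1
3  0  2  0  2  1
0  3  2  3  3  1
3  0  1  3  2  0
gen 4: 0  3  1  2  0  2
2  3  1  0  1  1
3  0  2  0  2  1
0  3  2  3  3  1
3  0  1  3  2  0
gen 5: 1  1  2  2  0  2
3  0  2  0  1  1
3  1  2  0  2  1
0  3  2  3  3  1
3  0  1  3  2  0
gen 6: 1  2  2  2  0  2
3  0  2  0  1  1
3  1  2  0  2  1
0  3  2  3  3  1
3  0  1  3  2  0
gen 7: 1  3  2  2  0  2
3  0  2  0  1  1
3  1  2  0  2  1
0  3  2  3  3  1
3  0  1  3  2  0
gen 8: 2  0  3  2  0  2
3  1  2  0  1  1
3  1  2  0  2  1
0  3  2  3  3  1
3  0  1  3  2  0
gen 9: 2  1  3  2  0  2
3  1  2  0  1  1
3  1  2  0  2  1
0  3  2  3  3  1
3  0  1  3  2  0
gen 10: 2  2  3  2  0  2
3  1  2  0  1  1
3  1  2  0  2  1
0  3  2  3  3  1
3  0  1  3  2  0
gen 11: 2  3  3  2  0  2
3  1  2  0  1  1
3  1  2  0  2  1
0  3  2  3  3  1
3  0  1  3  2  0
gen 12: 3  1  0  3  0  2
3  2  3  0  1  1
3  1  2  0  2  1
0  3  2  3  3  1
3  0  1  3  2  0
gen 13: 3  2  0  3  0  2
3  2  3  0  1  1
3  1  2  0  2  1
0  3  2  3  3  1
3  0  1  3  2  0
gen 14: 3  3  0  3  0  2
3  2  3  0  1  1
3  1  2  0  2  1
0  3  2  3  3  1
3  0  1  3  2  0
gen 15: 1  2  2  3  0  2
2  1  0  1  1  1
0  3  3  0  2  1
1  3  2  3  3  1
3  0  1  3  2  0
gen 16: 1  3  2  3  0  2
2  1  0  1  1  1
0  3  3  0  2  1
1  3  2  3  3  1
3  0  1  3  2  0

2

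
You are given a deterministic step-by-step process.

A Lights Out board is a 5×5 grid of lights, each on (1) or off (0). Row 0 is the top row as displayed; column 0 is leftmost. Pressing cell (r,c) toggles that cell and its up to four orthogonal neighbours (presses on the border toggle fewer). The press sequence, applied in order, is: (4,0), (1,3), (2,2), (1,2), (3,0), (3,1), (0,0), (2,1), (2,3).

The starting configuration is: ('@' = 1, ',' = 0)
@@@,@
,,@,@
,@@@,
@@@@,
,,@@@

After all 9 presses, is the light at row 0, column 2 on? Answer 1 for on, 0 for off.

0

[0] @@@,@
,,@,@
,@@@,
@@@@,
,,@@@
[1] @@@,@
,,@,@
,@@@,
,@@@,
@@@@@
[2] @@@@@
,,,@,
,@@,,
,@@@,
@@@@@
[3] @@@@@
,,@@,
,,,@,
,@,@,
@@@@@
[4] @@,@@
,@,,,
,,@@,
,@,@,
@@@@@
[5] @@,@@
,@,,,
@,@@,
@,,@,
,@@@@
[6] @@,@@
,@,,,
@@@@,
,@@@,
,,@@@
[7] ,,,@@
@@,,,
@@@@,
,@@@,
,,@@@
[8] ,,,@@
@,,,,
,,,@,
,,@@,
,,@@@
[9] ,,,@@
@,,@,
,,@,@
,,@,,
,,@@@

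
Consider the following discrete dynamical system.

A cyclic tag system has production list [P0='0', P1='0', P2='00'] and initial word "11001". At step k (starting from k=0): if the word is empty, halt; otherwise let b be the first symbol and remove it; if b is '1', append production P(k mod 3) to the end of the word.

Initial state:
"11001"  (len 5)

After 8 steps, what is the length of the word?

0

k=0  "11001"  (len 5)
k=1  "10010"  (len 5)
k=2  "00100"  (len 5)
k=3  "0100"  (len 4)
k=4  "100"  (len 3)
k=5  "000"  (len 3)
k=6  "00"  (len 2)
k=7  "0"  (len 1)
k=8  (halted — word empty)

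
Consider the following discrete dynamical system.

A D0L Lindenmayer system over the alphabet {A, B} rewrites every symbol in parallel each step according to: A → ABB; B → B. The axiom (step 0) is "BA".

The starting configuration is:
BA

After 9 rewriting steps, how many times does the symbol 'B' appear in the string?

step 0: BA
step 1: BABB
step 2: BABBBB
step 3: BABBBBBB
step 4: BABBBBBBBB
step 5: BABBBBBBBBBB
step 6: BABBBBBBBBBBBB
step 7: BABBBBBBBBBBBBBB
step 8: BABBBBBBBBBBBBBBBB
step 9: BABBBBBBBBBBBBBBBBBB

19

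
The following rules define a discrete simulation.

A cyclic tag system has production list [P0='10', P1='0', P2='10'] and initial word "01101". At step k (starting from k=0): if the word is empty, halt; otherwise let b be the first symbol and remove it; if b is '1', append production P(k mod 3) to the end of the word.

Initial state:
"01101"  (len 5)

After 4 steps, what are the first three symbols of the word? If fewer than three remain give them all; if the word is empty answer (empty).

101

0) "01101"  (len 5)
1) "1101"  (len 4)
2) "1010"  (len 4)
3) "01010"  (len 5)
4) "1010"  (len 4)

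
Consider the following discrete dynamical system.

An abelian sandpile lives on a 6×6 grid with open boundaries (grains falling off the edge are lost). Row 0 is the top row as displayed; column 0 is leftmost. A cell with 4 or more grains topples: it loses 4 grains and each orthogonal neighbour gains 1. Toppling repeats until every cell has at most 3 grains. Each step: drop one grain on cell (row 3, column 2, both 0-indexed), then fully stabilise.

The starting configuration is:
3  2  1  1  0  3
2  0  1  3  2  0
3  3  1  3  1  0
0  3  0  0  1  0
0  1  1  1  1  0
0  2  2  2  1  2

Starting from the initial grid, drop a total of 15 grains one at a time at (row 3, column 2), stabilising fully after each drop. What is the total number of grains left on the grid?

60

step 0: 3  2  1  1  0  3
2  0  1  3  2  0
3  3  1  3  1  0
0  3  0  0  1  0
0  1  1  1  1  0
0  2  2  2  1  2
step 1: 3  2  1  1  0  3
2  0  1  3  2  0
3  3  1  3  1  0
0  3  1  0  1  0
0  1  1  1  1  0
0  2  2  2  1  2
step 2: 3  2  1  1  0  3
2  0  1  3  2  0
3  3  1  3  1  0
0  3  2  0  1  0
0  1  1  1  1  0
0  2  2  2  1  2
step 3: 3  2  1  1  0  3
2  0  1  3  2  0
3  3  1  3  1  0
0  3  3  0  1  0
0  1  1  1  1  0
0  2  2  2  1  2
step 4: 3  2  1  1  0  3
3  1  1  3  2  0
0  1  3  3  1  0
2  1  1  1  1  0
0  2  2  1  1  0
0  2  2  2  1  2
step 5: 3  2  1  1  0  3
3  1  1  3  2  0
0  1  3  3  1  0
2  1  2  1  1  0
0  2  2  1  1  0
0  2  2  2  1  2
step 6: 3  2  1  1  0  3
3  1  1  3  2  0
0  1  3  3  1  0
2  1  3  1  1  0
0  2  2  1  1  0
0  2  2  2  1  2
step 7: 3  2  1  2  0  3
3  1  3  0  3  0
0  2  1  1  2  0
2  2  1  3  1  0
0  2  3  1  1  0
0  2  2  2  1  2
step 8: 3  2  1  2  0  3
3  1  3  0  3  0
0  2  1  1  2  0
2  2  2  3  1  0
0  2  3  1  1  0
0  2  2  2  1  2
step 9: 3  2  1  2  0  3
3  1  3  0  3  0
0  2  1  1  2  0
2  2  3  3  1  0
0  2  3  1  1  0
0  2  2  2  1  2
step 10: 3  2  1  2  0  3
3  1  3  0  3  0
0  2  2  2  2  0
2  3  2  0  2  0
0  3  0  3  1  0
0  2  3  2  1  2
step 11: 3  2  1  2  0  3
3  1  3  0  3  0
0  2  2  2  2  0
2  3  3  0  2  0
0  3  0  3  1  0
0  2  3  2  1  2
step 12: 3  2  1  2  0  3
3  1  3  0  3  0
0  3  3  2  2  0
3  1  1  1  2  0
1  0  2  3  1  0
0  3  3  2  1  2
step 13: 3  2  1  2  0  3
3  1  3  0  3  0
0  3  3  2  2  0
3  1  2  1  2  0
1  0  2  3  1  0
0  3  3  2  1  2
step 14: 3  2  1  2  0  3
3  1  3  0  3  0
0  3  3  2  2  0
3  1  3  1  2  0
1  0  2  3  1  0
0  3  3  2  1  2
step 15: 3  2  2  2  0  3
3  3  0  1  3  0
1  0  2  3  2  0
3  3  1  2  2  0
1  0  3  3  1  0
0  3  3  2  1  2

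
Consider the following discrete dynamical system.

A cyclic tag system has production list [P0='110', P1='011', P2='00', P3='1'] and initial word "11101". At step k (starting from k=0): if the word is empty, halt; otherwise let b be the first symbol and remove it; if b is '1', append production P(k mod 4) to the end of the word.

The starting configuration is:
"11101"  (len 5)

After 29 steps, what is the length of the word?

14

step 0: "11101"  (len 5)
step 1: "1101110"  (len 7)
step 2: "101110011"  (len 9)
step 3: "0111001100"  (len 10)
step 4: "111001100"  (len 9)
step 5: "11001100110"  (len 11)
step 6: "1001100110011"  (len 13)
step 7: "00110011001100"  (len 14)
step 8: "0110011001100"  (len 13)
step 9: "110011001100"  (len 12)
step 10: "10011001100011"  (len 14)
step 11: "001100110001100"  (len 15)
step 12: "01100110001100"  (len 14)
step 13: "1100110001100"  (len 13)
step 14: "100110001100011"  (len 15)
step 15: "0011000110001100"  (len 16)
step 16: "011000110001100"  (len 15)
step 17: "11000110001100"  (len 14)
step 18: "1000110001100011"  (len 16)
step 19: "00011000110001100"  (len 17)
step 20: "0011000110001100"  (len 16)
step 21: "011000110001100"  (len 15)
step 22: "11000110001100"  (len 14)
step 23: "100011000110000"  (len 15)
step 24: "000110001100001"  (len 15)
step 25: "00110001100001"  (len 14)
step 26: "0110001100001"  (len 13)
step 27: "110001100001"  (len 12)
step 28: "100011000011"  (len 12)
step 29: "00011000011110"  (len 14)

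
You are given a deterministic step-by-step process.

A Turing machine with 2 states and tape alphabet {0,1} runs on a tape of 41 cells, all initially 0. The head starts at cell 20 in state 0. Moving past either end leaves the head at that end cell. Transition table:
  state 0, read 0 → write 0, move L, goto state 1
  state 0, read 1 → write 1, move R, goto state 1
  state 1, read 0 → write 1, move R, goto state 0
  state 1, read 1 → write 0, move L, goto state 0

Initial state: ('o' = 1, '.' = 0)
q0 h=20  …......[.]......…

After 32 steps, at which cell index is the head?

4

0) q0 h=20  …......[.]......…
1) q1 h=19  …......[.]......…
2) q0 h=20  ….....o[.]......…
3) q1 h=19  …......[o]......…
4) q0 h=18  …......[.]......…
5) q1 h=17  …......[.]......…
6) q0 h=18  ….....o[.]......…
7) q1 h=17  …......[o]......…
8) q0 h=16  …......[.]......…
9) q1 h=15  …......[.]......…
10) q0 h=16  ….....o[.]......…
11) q1 h=15  …......[o]......…
12) q0 h=14  …......[.]......…
13) q1 h=13  …......[.]......…
14) q0 h=14  ….....o[.]......…
15) q1 h=13  …......[o]......…
16) q0 h=12  …......[.]......…
17) q1 h=11  …......[.]......…
18) q0 h=12  ….....o[.]......…
19) q1 h=11  …......[o]......…
20) q0 h=10  …......[.]......…
21) q1 h= 9  …......[.]......…
22) q0 h=10  ….....o[.]......…
23) q1 h= 9  …......[o]......…
24) q0 h= 8  …......[.]......…
25) q1 h= 7  …......[.]......…
26) q0 h= 8  ….....o[.]......…
27) q1 h= 7  …......[o]......…
28) q0 h= 6  |......[.]......…
29) q1 h= 5  |.....[.]......…
30) q0 h= 6  |.....o[.]......…
31) q1 h= 5  |.....[o]......…
32) q0 h= 4  |....[.]......…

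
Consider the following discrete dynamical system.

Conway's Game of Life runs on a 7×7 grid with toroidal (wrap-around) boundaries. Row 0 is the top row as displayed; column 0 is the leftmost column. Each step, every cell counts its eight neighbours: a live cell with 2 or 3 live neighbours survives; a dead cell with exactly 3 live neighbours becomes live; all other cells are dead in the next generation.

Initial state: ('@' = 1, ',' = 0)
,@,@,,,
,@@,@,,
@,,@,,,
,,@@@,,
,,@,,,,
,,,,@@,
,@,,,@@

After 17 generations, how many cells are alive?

step 0: ,@,@,,,
,@@,@,,
@,,@,,,
,,@@@,,
,,@,,,,
,,,,@@,
,@,,,@@
step 1: ,@,@@@,
@@,,@,,
,,,,,,,
,@@,@,,
,,@,,@,
,,,,@@@
@,@,,@@
step 2: ,,,@,,,
@@@@@@,
@,@@,,,
,@@@,,,
,@@,,,@
@@,@@,,
@@@,,,,
step 3: ,,,,,,@
@,,,,,@
@,,,,,@
,,,,,,,
,,,,@,,
,,,@,,@
@,,,@,,
step 4: ,,,,,@@
,,,,,@,
@,,,,,@
,,,,,,,
,,,,,,,
,,,@@@,
@,,,,@@
step 5: @,,,@,,
@,,,,@,
,,,,,,@
,,,,,,,
,,,,@,,
,,,,@@,
@,,,,,,
step 6: @@,,,,,
@,,,,@,
,,,,,,@
,,,,,,,
,,,,@@,
,,,,@@,
,,,,@@@
step 7: @@,,@,,
@@,,,,,
,,,,,,@
,,,,,@,
,,,,@@,
,,,@,,,
@,,,@,@
step 8: ,,,,,@,
,@,,,,@
@,,,,,@
,,,,@@@
,,,,@@,
,,,@,,@
@@,@@@@
step 9: ,@@,,,,
,,,,,@@
,,,,,,,
@,,,@,,
,,,@,,,
,,@@,,,
@,@@,,,
step 10: @@@@,,@
,,,,,,,
,,,,,@@
,,,,,,,
,,@@@,,
,@,,@,,
,,,,,,,
step 11: @@@,,,,
,@@,,@,
,,,,,,,
,,,@@@,
,,@@@,,
,,@,@,,
,,,@,,,
step 12: @,,@,,,
@,@,,,,
,,@@,@,
,,@,,@,
,,@,,,,
,,@,@,,
,,,@,,,
step 13: ,@@@,,,
,,@,@,@
,,@@@,@
,@@,@,,
,@@,,,,
,,@,,,,
,,@@@,,
step 14: ,@,,,@,
@,,,@,,
@,,,@,,
@,,,@@,
,,,,,,,
,,,,,,,
,,,,@,,
step 15: ,,,,@@,
@@,,@@@
@@,@@,,
,,,,@@@
,,,,,,,
,,,,,,,
,,,,,,,
step 16: @,,,@,,
,@@,,,,
,@@@,,,
@,,@@@@
,,,,,@,
,,,,,,,
,,,,,,,
step 17: ,@,,,,,
@,,,,,,
,,,,,@@
@@,@,@@
,,,,,@,
,,,,,,,
,,,,,,,

10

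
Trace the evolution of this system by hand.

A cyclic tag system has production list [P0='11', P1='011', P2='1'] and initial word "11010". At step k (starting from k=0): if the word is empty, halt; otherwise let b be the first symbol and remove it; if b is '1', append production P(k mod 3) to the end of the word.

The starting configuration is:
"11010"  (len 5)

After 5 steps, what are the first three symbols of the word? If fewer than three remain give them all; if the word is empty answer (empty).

0) "11010"  (len 5)
1) "101011"  (len 6)
2) "01011011"  (len 8)
3) "1011011"  (len 7)
4) "01101111"  (len 8)
5) "1101111"  (len 7)

110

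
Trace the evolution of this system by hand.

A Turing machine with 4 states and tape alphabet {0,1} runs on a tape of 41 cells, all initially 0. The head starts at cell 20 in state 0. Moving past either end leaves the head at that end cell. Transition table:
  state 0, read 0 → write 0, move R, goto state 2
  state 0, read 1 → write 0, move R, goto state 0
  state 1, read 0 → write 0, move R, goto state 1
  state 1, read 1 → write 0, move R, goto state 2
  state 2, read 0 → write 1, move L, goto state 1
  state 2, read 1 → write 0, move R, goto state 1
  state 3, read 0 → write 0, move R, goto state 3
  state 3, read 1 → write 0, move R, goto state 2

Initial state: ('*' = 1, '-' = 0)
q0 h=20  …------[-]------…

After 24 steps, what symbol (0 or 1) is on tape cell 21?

0

0) q0 h=20  …------[-]------…
1) q2 h=21  …------[-]------…
2) q1 h=20  …------[-]*-----…
3) q1 h=21  …------[*]------…
4) q2 h=22  …------[-]------…
5) q1 h=21  …------[-]*-----…
6) q1 h=22  …------[*]------…
7) q2 h=23  …------[-]------…
8) q1 h=22  …------[-]*-----…
9) q1 h=23  …------[*]------…
10) q2 h=24  …------[-]------…
11) q1 h=23  …------[-]*-----…
12) q1 h=24  …------[*]------…
13) q2 h=25  …------[-]------…
14) q1 h=24  …------[-]*-----…
15) q1 h=25  …------[*]------…
16) q2 h=26  …------[-]------…
17) q1 h=25  …------[-]*-----…
18) q1 h=26  …------[*]------…
19) q2 h=27  …------[-]------…
20) q1 h=26  …------[-]*-----…
21) q1 h=27  …------[*]------…
22) q2 h=28  …------[-]------…
23) q1 h=27  …------[-]*-----…
24) q1 h=28  …------[*]------…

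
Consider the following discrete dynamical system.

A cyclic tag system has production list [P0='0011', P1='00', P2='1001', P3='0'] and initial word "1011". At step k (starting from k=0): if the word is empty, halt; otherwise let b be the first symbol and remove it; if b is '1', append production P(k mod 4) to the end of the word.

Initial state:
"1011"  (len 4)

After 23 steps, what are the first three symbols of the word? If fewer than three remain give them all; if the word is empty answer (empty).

000

t=0: "1011"  (len 4)
t=1: "0110011"  (len 7)
t=2: "110011"  (len 6)
t=3: "100111001"  (len 9)
t=4: "001110010"  (len 9)
t=5: "01110010"  (len 8)
t=6: "1110010"  (len 7)
t=7: "1100101001"  (len 10)
t=8: "1001010010"  (len 10)
t=9: "0010100100011"  (len 13)
t=10: "010100100011"  (len 12)
t=11: "10100100011"  (len 11)
t=12: "01001000110"  (len 11)
t=13: "1001000110"  (len 10)
t=14: "00100011000"  (len 11)
t=15: "0100011000"  (len 10)
t=16: "100011000"  (len 9)
t=17: "000110000011"  (len 12)
t=18: "00110000011"  (len 11)
t=19: "0110000011"  (len 10)
t=20: "110000011"  (len 9)
t=21: "100000110011"  (len 12)
t=22: "0000011001100"  (len 13)
t=23: "000011001100"  (len 12)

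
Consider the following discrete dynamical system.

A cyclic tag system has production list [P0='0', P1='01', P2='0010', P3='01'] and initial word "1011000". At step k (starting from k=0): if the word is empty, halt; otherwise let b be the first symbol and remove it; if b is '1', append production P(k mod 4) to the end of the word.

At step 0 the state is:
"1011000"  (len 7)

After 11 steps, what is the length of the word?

7

k=0  "1011000"  (len 7)
k=1  "0110000"  (len 7)
k=2  "110000"  (len 6)
k=3  "100000010"  (len 9)
k=4  "0000001001"  (len 10)
k=5  "000001001"  (len 9)
k=6  "00001001"  (len 8)
k=7  "0001001"  (len 7)
k=8  "001001"  (len 6)
k=9  "01001"  (len 5)
k=10  "1001"  (len 4)
k=11  "0010010"  (len 7)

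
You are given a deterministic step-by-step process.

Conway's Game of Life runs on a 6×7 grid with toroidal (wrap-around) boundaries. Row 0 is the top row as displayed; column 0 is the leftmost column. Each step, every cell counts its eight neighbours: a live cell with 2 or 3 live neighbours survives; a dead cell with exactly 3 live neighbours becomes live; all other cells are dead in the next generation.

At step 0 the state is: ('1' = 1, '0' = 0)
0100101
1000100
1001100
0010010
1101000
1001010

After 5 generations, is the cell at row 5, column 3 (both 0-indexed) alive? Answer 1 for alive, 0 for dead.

0

k=0  0100101
1000100
1001100
0010010
1101000
1001010
k=1  0101101
1100101
0101111
1010001
1101000
0001010
k=2  0101001
0100000
0001100
0000000
1101100
0101011
k=3  0100111
1001100
0000000
0010000
1101111
0101011
k=4  0100000
1001101
0001000
1111111
0101000
0101000
k=5  0101100
1011100
0000000
1100011
0000011
1100000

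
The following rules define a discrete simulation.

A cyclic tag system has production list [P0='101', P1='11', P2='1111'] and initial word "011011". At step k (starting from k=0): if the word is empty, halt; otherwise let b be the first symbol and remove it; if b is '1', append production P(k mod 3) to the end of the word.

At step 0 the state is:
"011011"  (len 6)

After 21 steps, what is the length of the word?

40

step 0: "011011"  (len 6)
step 1: "11011"  (len 5)
step 2: "101111"  (len 6)
step 3: "011111111"  (len 9)
step 4: "11111111"  (len 8)
step 5: "111111111"  (len 9)
step 6: "111111111111"  (len 12)
step 7: "11111111111101"  (len 14)
step 8: "111111111110111"  (len 15)
step 9: "111111111101111111"  (len 18)
step 10: "11111111101111111101"  (len 20)
step 11: "111111110111111110111"  (len 21)
step 12: "111111101111111101111111"  (len 24)
step 13: "11111101111111101111111101"  (len 26)
step 14: "111110111111110111111110111"  (len 27)
step 15: "111101111111101111111101111111"  (len 30)
step 16: "11101111111101111111101111111101"  (len 32)
step 17: "110111111110111111110111111110111"  (len 33)
step 18: "101111111101111111101111111101111111"  (len 36)
step 19: "01111111101111111101111111101111111101"  (len 38)
step 20: "1111111101111111101111111101111111101"  (len 37)
step 21: "1111111011111111011111111011111111011111"  (len 40)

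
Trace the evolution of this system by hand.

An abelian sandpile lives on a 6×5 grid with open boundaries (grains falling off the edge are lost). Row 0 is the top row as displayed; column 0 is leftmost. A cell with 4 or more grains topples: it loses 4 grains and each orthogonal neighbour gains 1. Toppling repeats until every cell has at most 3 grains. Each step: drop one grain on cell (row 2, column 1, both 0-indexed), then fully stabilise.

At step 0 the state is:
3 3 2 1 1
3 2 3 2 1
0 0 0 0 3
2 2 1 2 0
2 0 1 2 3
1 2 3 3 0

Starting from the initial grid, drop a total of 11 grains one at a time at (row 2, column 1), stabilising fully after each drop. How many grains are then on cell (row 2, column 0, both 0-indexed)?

t=0: 3 3 2 1 1
3 2 3 2 1
0 0 0 0 3
2 2 1 2 0
2 0 1 2 3
1 2 3 3 0
t=1: 3 3 2 1 1
3 2 3 2 1
0 1 0 0 3
2 2 1 2 0
2 0 1 2 3
1 2 3 3 0
t=2: 3 3 2 1 1
3 2 3 2 1
0 2 0 0 3
2 2 1 2 0
2 0 1 2 3
1 2 3 3 0
t=3: 3 3 2 1 1
3 2 3 2 1
0 3 0 0 3
2 2 1 2 0
2 0 1 2 3
1 2 3 3 0
t=4: 3 3 2 1 1
3 3 3 2 1
1 0 1 0 3
2 3 1 2 0
2 0 1 2 3
1 2 3 3 0
t=5: 3 3 2 1 1
3 3 3 2 1
1 1 1 0 3
2 3 1 2 0
2 0 1 2 3
1 2 3 3 0
t=6: 3 3 2 1 1
3 3 3 2 1
1 2 1 0 3
2 3 1 2 0
2 0 1 2 3
1 2 3 3 0
t=7: 3 3 2 1 1
3 3 3 2 1
1 3 1 0 3
2 3 1 2 0
2 0 1 2 3
1 2 3 3 0
t=8: 1 2 0 2 1
1 3 1 3 1
3 2 3 0 3
3 0 2 2 0
2 1 1 2 3
1 2 3 3 0
t=9: 1 2 0 2 1
1 3 1 3 1
3 3 3 0 3
3 0 2 2 0
2 1 1 2 3
1 2 3 3 0
t=10: 1 3 0 2 1
3 0 3 3 1
1 3 0 1 3
0 2 3 2 0
3 1 1 2 3
1 2 3 3 0
t=11: 1 3 0 2 1
3 1 3 3 1
2 0 1 1 3
0 3 3 2 0
3 1 1 2 3
1 2 3 3 0

2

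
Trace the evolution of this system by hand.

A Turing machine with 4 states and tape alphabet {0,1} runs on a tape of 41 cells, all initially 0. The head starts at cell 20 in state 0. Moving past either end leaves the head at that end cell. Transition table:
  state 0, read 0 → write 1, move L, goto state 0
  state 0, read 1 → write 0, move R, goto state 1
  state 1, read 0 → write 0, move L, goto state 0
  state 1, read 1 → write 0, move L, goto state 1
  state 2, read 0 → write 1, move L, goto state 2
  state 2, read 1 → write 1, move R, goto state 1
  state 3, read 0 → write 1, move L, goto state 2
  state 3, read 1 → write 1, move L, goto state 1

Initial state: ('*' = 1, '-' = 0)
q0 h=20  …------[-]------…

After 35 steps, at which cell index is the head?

1

gen 0: q0 h=20  …------[-]------…
gen 1: q0 h=19  …------[-]*-----…
gen 2: q0 h=18  …------[-]**----…
gen 3: q0 h=17  …------[-]***---…
gen 4: q0 h=16  …------[-]****--…
gen 5: q0 h=15  …------[-]*****-…
gen 6: q0 h=14  …------[-]******…
gen 7: q0 h=13  …------[-]******…
gen 8: q0 h=12  …------[-]******…
gen 9: q0 h=11  …------[-]******…
gen 10: q0 h=10  …------[-]******…
gen 11: q0 h= 9  …------[-]******…
gen 12: q0 h= 8  …------[-]******…
gen 13: q0 h= 7  …------[-]******…
gen 14: q0 h= 6  |------[-]******…
gen 15: q0 h= 5  |-----[-]******…
gen 16: q0 h= 4  |----[-]******…
gen 17: q0 h= 3  |---[-]******…
gen 18: q0 h= 2  |--[-]******…
gen 19: q0 h= 1  |-[-]******…
gen 20: q0 h= 0  |[-]******…
gen 21: q0 h= 0  |[*]******…
gen 22: q1 h= 1  |-[*]******…
gen 23: q1 h= 0  |[-]-*****…
gen 24: q0 h= 0  |[-]-*****…
gen 25: q0 h= 0  |[*]-*****…
gen 26: q1 h= 1  |-[-]******…
gen 27: q0 h= 0  |[-]-*****…
gen 28: q0 h= 0  |[*]-*****…
gen 29: q1 h= 1  |-[-]******…
gen 30: q0 h= 0  |[-]-*****…
gen 31: q0 h= 0  |[*]-*****…
gen 32: q1 h= 1  |-[-]******…
gen 33: q0 h= 0  |[-]-*****…
gen 34: q0 h= 0  |[*]-*****…
gen 35: q1 h= 1  |-[-]******…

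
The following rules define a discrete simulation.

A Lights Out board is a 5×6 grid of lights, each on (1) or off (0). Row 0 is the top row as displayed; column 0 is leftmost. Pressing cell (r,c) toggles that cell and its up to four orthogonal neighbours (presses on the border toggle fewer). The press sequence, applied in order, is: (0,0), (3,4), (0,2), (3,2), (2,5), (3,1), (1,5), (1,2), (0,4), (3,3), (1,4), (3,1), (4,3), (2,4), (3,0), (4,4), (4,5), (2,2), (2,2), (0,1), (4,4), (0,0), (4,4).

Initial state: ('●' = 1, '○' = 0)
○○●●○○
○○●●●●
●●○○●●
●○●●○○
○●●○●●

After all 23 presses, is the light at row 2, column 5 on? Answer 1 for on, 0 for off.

0) ○○●●○○
○○●●●●
●●○○●●
●○●●○○
○●●○●●
1) ●●●●○○
●○●●●●
●●○○●●
●○●●○○
○●●○●●
2) ●●●●○○
●○●●●●
●●○○○●
●○●○●●
○●●○○●
3) ●○○○○○
●○○●●●
●●○○○●
●○●○●●
○●●○○●
4) ●○○○○○
●○○●●●
●●●○○●
●●○●●●
○●○○○●
5) ●○○○○○
●○○●●○
●●●○●○
●●○●●○
○●○○○●
6) ●○○○○○
●○○●●○
●○●○●○
○○●●●○
○○○○○●
7) ●○○○○●
●○○●○●
●○●○●●
○○●●●○
○○○○○●
8) ●○●○○●
●●●○○●
●○○○●●
○○●●●○
○○○○○●
9) ●○●●●○
●●●○●●
●○○○●●
○○●●●○
○○○○○●
10) ●○●●●○
●●●○●●
●○○●●●
○○○○○○
○○○●○●
11) ●○●●○○
●●●●○○
●○○●○●
○○○○○○
○○○●○●
12) ●○●●○○
●●●●○○
●●○●○●
●●●○○○
○●○●○●
13) ●○●●○○
●●●●○○
●●○●○●
●●●●○○
○●●○●●
14) ●○●●○○
●●●●●○
●●○○●○
●●●●●○
○●●○●●
15) ●○●●○○
●●●●●○
○●○○●○
○○●●●○
●●●○●●
16) ●○●●○○
●●●●●○
○●○○●○
○○●●○○
●●●●○○
17) ●○●●○○
●●●●●○
○●○○●○
○○●●○●
●●●●●●
18) ●○●●○○
●●○●●○
○○●●●○
○○○●○●
●●●●●●
19) ●○●●○○
●●●●●○
○●○○●○
○○●●○●
●●●●●●
20) ○●○●○○
●○●●●○
○●○○●○
○○●●○●
●●●●●●
21) ○●○●○○
●○●●●○
○●○○●○
○○●●●●
●●●○○○
22) ●○○●○○
○○●●●○
○●○○●○
○○●●●●
●●●○○○
23) ●○○●○○
○○●●●○
○●○○●○
○○●●○●
●●●●●●

0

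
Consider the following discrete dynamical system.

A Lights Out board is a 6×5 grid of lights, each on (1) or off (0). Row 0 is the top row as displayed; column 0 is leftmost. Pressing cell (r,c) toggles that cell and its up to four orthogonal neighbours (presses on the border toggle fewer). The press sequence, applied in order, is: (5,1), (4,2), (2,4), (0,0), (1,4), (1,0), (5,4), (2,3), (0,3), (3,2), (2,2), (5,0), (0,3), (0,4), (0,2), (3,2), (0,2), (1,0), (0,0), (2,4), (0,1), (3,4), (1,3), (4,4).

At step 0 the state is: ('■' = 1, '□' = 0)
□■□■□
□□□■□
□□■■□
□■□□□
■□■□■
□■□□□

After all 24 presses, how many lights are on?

[0] □■□■□
□□□■□
□□■■□
□■□□□
■□■□■
□■□□□
[1] □■□■□
□□□■□
□□■■□
□■□□□
■■■□■
■□■□□
[2] □■□■□
□□□■□
□□■■□
□■■□□
■□□■■
■□□□□
[3] □■□■□
□□□■■
□□■□■
□■■□■
■□□■■
■□□□□
[4] ■□□■□
■□□■■
□□■□■
□■■□■
■□□■■
■□□□□
[5] ■□□■■
■□□□□
□□■□□
□■■□■
■□□■■
■□□□□
[6] □□□■■
□■□□□
■□■□□
□■■□■
■□□■■
■□□□□
[7] □□□■■
□■□□□
■□■□□
□■■□■
■□□■□
■□□■■
[8] □□□■■
□■□■□
■□□■■
□■■■■
■□□■□
■□□■■
[9] □□■□□
□■□□□
■□□■■
□■■■■
■□□■□
■□□■■
[10] □□■□□
□■□□□
■□■■■
□□□□■
■□■■□
■□□■■
[11] □□■□□
□■■□□
■■□□■
□□■□■
■□■■□
■□□■■
[12] □□■□□
□■■□□
■■□□■
□□■□■
□□■■□
□■□■■
[13] □□□■■
□■■■□
■■□□■
□□■□■
□□■■□
□■□■■
[14] □□□□□
□■■■■
■■□□■
□□■□■
□□■■□
□■□■■
[15] □■■■□
□■□■■
■■□□■
□□■□■
□□■■□
□■□■■
[16] □■■■□
□■□■■
■■■□■
□■□■■
□□□■□
□■□■■
[17] □□□□□
□■■■■
■■■□■
□■□■■
□□□■□
□■□■■
[18] ■□□□□
■□■■■
□■■□■
□■□■■
□□□■□
□■□■■
[19] □■□□□
□□■■■
□■■□■
□■□■■
□□□■□
□■□■■
[20] □■□□□
□□■■□
□■■■□
□■□■□
□□□■□
□■□■■
[21] ■□■□□
□■■■□
□■■■□
□■□■□
□□□■□
□■□■■
[22] ■□■□□
□■■■□
□■■■■
□■□□■
□□□■■
□■□■■
[23] ■□■■□
□■□□■
□■■□■
□■□□■
□□□■■
□■□■■
[24] ■□■■□
□■□□■
□■■□■
□■□□□
□□□□□
□■□■□

11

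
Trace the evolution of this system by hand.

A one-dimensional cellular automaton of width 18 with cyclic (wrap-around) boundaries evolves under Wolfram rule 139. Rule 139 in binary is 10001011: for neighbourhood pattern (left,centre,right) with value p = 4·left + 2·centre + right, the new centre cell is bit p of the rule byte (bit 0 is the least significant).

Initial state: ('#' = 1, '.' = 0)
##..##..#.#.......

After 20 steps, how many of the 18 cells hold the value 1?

12

0) ##..##..#.#.......
1) #..##..#....######
2) ..##..#..#########
3) .##..#..#########.
4) ##..#..#########..
5) #..#..#########..#
6) ..#..#########..##
7) .#..#########..##.
8) #..#########..##..
9) ..#########..##..#
10) .#########..##..#.
11) #########..##..#..
12) ########..##..#..#
13) #######..##..#..##
14) ######..##..#..###
15) #####..##..#..####
16) ####..##..#..#####
17) ###..##..#..######
18) ##..##..#..#######
19) #..##..#..########
20) ..##..#..#########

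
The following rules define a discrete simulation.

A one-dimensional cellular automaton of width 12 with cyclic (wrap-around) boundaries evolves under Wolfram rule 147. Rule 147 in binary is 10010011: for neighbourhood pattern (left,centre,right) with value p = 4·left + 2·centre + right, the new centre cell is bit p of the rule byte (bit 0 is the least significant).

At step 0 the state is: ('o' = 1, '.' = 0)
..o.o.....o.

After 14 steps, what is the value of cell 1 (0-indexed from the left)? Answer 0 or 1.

step 0: ..o.o.....o.
step 1: oo...ooooo.o
step 2: o.ooo.ooo...
step 3: ...o...o.ooo
step 4: ooo.ooo...o.
step 5: .o...o.ooo..
step 6: o.ooo...o.oo
step 7: ...o.ooo...o
step 8: ooo...o.ooo.
step 9: .o.ooo...o..
step 10: o...o.ooo.oo
step 11: .ooo...o...o
step 12: ..o.ooo.ooo.
step 13: oo...o...o.o
step 14: o.ooo.ooo...

0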